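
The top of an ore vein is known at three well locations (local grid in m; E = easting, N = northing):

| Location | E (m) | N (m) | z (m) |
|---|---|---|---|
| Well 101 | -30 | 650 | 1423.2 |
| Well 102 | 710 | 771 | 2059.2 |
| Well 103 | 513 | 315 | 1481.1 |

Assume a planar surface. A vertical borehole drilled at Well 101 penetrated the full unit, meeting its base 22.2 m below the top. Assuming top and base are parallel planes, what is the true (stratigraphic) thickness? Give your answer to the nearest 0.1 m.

Let the plane be z = a·E + b·N + c.
Well 102−Well 101: 740a + 121b = 636;  Well 103−Well 101: 543a − 335b = 57.9.
Solving gives a = 0.70173, b = 0.96460.
|∇z| = √(a²+b²) = 1.19285, so dip δ = arctan(1.19285) = 50.03°.
True thickness = vertical thickness × cos δ = 22.2 × cos 50.03° = 14.3 m.

14.3 m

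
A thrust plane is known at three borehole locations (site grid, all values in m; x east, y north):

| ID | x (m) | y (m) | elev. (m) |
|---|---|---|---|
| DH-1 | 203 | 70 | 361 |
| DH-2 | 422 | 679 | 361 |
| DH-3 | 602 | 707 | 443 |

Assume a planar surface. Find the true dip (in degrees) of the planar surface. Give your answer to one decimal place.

Let the plane be z = a·x + b·y + c.
DH-2−DH-1: 219a + 609b = 0;  DH-3−DH-1: 399a + 637b = 82.
Solving gives a = 0.48255, b = −0.17353.
Gradient magnitude |∇z| = √(a² + b²) = √(0.23285 + 0.03011) = 0.51280.
True dip = arctan(0.51280) = 27.1°, dipping toward WNW (azimuth ≈ 290°).

27.1°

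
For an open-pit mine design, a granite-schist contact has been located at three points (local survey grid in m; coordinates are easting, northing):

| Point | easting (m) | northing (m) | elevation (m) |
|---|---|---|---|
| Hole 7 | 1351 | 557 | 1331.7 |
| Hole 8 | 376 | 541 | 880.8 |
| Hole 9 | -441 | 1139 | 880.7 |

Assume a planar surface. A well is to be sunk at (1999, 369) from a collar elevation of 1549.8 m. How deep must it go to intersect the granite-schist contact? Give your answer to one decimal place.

Two edge vectors: Hole 7→Hole 8 = (-975, -16, -450.9), Hole 7→Hole 9 = (-1792, 582, -451).
Normal n = (Hole 7→Hole 8) × (Hole 7→Hole 9) = (269639.8, 368287.8, -596122).
So ∂z/∂easting = −n_x/n_z = 0.452323 and ∂z/∂northing = −n_y/n_z = 0.617806.
Intercept c from Hole 7: 1331.7 − 611.09 − 344.12 = 376.49.
At (1999, 369): z_contact = 904.19 + 227.97 + 376.49 = 1508.66 m.
Depth below ground = 1549.8 − 1508.66 = 41.1 m.

41.1 m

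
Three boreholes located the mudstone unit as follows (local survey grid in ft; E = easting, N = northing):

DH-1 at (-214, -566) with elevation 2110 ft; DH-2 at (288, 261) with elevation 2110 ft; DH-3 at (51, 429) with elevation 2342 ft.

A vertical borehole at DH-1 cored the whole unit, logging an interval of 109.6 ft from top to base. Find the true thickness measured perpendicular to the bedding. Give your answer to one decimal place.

Two edge vectors: DH-1→DH-2 = (502, 827, 0), DH-1→DH-3 = (265, 995, 232).
Normal n = (DH-1→DH-2) × (DH-1→DH-3) = (191864, -116464, 280335).
So ∂z/∂E = −n_x/n_z = −0.68441 and ∂z/∂N = −n_y/n_z = 0.41545.
|∇z| = √(a²+b²) = 0.80063, so dip δ = arctan(0.80063) = 38.68°.
True thickness = vertical thickness × cos δ = 109.6 × cos 38.68° = 85.6 ft.

85.6 ft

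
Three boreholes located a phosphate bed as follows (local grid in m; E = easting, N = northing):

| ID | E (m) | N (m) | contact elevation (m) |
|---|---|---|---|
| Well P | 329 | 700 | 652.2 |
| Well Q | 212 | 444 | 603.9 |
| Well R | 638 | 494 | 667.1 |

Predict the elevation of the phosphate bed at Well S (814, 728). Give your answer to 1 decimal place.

720.5 m

Let the plane be z = a·E + b·N + c.
Well Q−Well P: −117a − 256b = −48.3;  Well R−Well P: 309a − 206b = 14.9.
Solving gives a = 0.13337, b = 0.12772.
Then c = 652.2 − a·329 − b·700 = 518.92.
At (814, 728): z = 108.6 + 93.0 + 518.92 = 720.5 m.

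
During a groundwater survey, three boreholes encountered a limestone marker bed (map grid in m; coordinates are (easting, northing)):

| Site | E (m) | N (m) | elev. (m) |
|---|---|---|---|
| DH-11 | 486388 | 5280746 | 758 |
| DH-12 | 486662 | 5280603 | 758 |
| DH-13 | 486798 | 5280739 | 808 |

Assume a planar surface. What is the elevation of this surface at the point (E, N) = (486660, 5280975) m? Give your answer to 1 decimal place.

847.6 m

Let the plane be z = a·E + b·N + c.
DH-12−DH-11: 274a − 143b = 0;  DH-13−DH-11: 410a − 7b = 50.
Solving gives a = 0.126075610, b = 0.241571449.
Then c = 758 − a·486388 − b·5280746 = −1336241.13.
At (486660, 5280975): z = 61356.0 + 1275732.8 − 1336241.13 = 847.6 m.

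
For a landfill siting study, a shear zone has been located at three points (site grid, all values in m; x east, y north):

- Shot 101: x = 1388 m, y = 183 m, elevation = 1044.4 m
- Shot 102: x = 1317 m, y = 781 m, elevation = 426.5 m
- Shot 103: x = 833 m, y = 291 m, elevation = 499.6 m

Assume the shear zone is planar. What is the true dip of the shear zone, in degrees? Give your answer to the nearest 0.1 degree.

Let the plane be z = a·x + b·y + c.
Shot 102−Shot 101: −71a + 598b = −617.9;  Shot 103−Shot 101: −555a + 108b = −544.8.
Solving gives a = 0.79901, b = −0.93841.
Gradient magnitude |∇z| = √(a² + b²) = √(0.63842 + 0.88062) = 1.23249.
True dip = arctan(1.23249) = 50.9°, dipping toward NW (azimuth ≈ 320°).

50.9°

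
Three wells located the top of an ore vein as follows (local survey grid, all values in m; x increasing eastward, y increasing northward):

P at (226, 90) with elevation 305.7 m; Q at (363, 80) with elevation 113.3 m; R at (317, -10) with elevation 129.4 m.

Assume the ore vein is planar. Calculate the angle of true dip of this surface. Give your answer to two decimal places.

Let the plane be z = a·x + b·y + c.
Q−P: 137a − 10b = −192.4;  R−P: 91a − 100b = −176.3.
Solving gives a = −1.36646, b = 0.51952.
Gradient magnitude |∇z| = √(a² + b²) = √(1.86721 + 0.26990) = 1.46189.
True dip = arctan(1.46189) = 55.63°, dipping toward ESE (azimuth ≈ 111°).

55.63°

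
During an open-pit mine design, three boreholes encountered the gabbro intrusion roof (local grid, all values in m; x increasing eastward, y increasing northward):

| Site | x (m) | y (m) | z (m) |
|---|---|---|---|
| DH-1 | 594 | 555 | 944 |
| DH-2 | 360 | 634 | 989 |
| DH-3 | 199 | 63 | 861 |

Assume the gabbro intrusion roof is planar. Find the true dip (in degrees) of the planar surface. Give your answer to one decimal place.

15.4°

Two edge vectors: DH-1→DH-2 = (-234, 79, 45), DH-1→DH-3 = (-395, -492, -83).
Normal n = (DH-1→DH-2) × (DH-1→DH-3) = (15583, -37197, 146333).
So ∂z/∂x = −n_x/n_z = −0.10649 and ∂z/∂y = −n_y/n_z = 0.25419.
Gradient magnitude |∇z| = √(a² + b²) = √(0.01134 + 0.06461) = 0.27560.
True dip = arctan(0.27560) = 15.4°, dipping toward SSE (azimuth ≈ 157°).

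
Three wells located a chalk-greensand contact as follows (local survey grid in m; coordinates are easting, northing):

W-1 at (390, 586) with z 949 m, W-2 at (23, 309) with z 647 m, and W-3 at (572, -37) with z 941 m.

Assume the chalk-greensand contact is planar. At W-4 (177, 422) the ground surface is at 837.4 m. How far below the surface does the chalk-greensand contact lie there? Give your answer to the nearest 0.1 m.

64.3 m

Two edge vectors: W-1→W-2 = (-367, -277, -302), W-1→W-3 = (182, -623, -8).
Normal n = (W-1→W-2) × (W-1→W-3) = (-185930, -57900, 279055).
So ∂z/∂easting = −n_x/n_z = 0.66628 and ∂z/∂northing = −n_y/n_z = 0.20749.
Intercept c from W-1: 949 − 259.85 − 121.59 = 567.56.
At (177, 422): z_contact = 117.93 + 87.56 + 567.56 = 773.05 m.
Depth below ground = 837.4 − 773.05 = 64.3 m.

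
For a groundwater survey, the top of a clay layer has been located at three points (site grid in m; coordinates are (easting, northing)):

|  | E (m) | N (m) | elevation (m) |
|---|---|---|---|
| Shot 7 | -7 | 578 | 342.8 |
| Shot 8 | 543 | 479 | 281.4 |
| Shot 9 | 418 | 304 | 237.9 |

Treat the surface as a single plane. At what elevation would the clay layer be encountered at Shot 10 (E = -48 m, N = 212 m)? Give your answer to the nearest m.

239 m

Two edge vectors: Shot 7→Shot 8 = (550, -99, -61.4), Shot 7→Shot 9 = (425, -274, -104.9).
Normal n = (Shot 7→Shot 8) × (Shot 7→Shot 9) = (-6438.5, 31600, -108625).
So ∂z/∂E = −n_x/n_z = −0.05927 and ∂z/∂N = −n_y/n_z = 0.29091.
Intercept c from Shot 7: 342.8 − 0.41 − 168.15 = 174.24.
At (-48, 212): z = 2.8 + 61.7 + 174.24 = 238.8 m.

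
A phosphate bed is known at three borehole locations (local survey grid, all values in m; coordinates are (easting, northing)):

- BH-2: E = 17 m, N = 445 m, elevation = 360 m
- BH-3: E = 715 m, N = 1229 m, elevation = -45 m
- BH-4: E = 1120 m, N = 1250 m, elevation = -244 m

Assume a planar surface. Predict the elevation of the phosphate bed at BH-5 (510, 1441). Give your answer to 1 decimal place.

Let the plane be z = a·E + b·N + c.
BH-3−BH-2: 698a + 784b = −405;  BH-4−BH-2: 1103a + 805b = −604.
Solving gives a = −0.487057, b = −0.082952.
Then c = 360 − a·17 − b·445 = 405.19.
At (510, 1441): z = −248.4 − 119.5 + 405.19 = 37.3 m.

37.3 m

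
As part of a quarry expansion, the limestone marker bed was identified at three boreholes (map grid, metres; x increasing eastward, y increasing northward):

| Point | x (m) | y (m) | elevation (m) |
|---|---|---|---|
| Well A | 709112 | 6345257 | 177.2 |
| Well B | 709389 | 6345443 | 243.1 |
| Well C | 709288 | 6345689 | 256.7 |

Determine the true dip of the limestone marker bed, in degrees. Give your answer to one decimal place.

Let the plane be z = a·x + b·y + c.
Well B−Well A: 277a + 186b = 65.9;  Well C−Well A: 176a + 432b = 79.5.
Solving gives a = 0.15739, b = 0.11990.
Gradient magnitude |∇z| = √(a² + b²) = √(0.02477 + 0.01438) = 0.19786.
True dip = arctan(0.19786) = 11.2°, dipping toward SW (azimuth ≈ 233°).

11.2°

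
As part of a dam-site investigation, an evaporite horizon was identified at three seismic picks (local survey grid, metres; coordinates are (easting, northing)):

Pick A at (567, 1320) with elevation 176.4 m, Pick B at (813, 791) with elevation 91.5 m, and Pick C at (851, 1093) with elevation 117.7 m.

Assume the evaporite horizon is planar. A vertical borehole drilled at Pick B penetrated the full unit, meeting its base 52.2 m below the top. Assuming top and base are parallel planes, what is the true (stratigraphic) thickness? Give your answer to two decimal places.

Two edge vectors: Pick A→Pick B = (246, -529, -84.9), Pick A→Pick C = (284, -227, -58.7).
Normal n = (Pick A→Pick B) × (Pick A→Pick C) = (11780, -9671.4, 94394).
So ∂z/∂E = −n_x/n_z = −0.12480 and ∂z/∂N = −n_y/n_z = 0.10246.
|∇z| = √(a²+b²) = 0.16147, so dip δ = arctan(0.16147) = 9.17°.
True thickness = vertical thickness × cos δ = 52.2 × cos 9.17° = 51.53 m.

51.53 m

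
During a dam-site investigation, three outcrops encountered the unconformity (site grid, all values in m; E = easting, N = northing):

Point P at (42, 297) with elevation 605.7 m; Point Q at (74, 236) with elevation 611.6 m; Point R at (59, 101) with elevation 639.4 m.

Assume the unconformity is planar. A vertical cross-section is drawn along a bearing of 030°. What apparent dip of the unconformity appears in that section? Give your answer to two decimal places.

Let the plane be z = a·E + b·N + c.
Point Q−Point P: 32a − 61b = 5.9;  Point R−Point P: 17a − 196b = 33.7.
Solving gives a = −0.17179, b = −0.18684.
Unit vector along 030° is (sin 30°, cos 30°) = (0.5000, 0.8660).
Slope in that direction = a·(0.5000) + b·(0.8660) = −0.24770.
Apparent dip = arctan|0.24770| = 13.91° (true dip is 14.2°, so apparent ≤ true as expected).

13.91°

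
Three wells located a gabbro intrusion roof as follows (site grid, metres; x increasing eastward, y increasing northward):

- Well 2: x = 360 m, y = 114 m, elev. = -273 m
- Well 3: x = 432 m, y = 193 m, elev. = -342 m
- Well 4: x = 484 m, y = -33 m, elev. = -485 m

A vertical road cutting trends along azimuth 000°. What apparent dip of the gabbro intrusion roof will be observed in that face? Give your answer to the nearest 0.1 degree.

Two edge vectors: Well 2→Well 3 = (72, 79, -69), Well 2→Well 4 = (124, -147, -212).
Normal n = (Well 2→Well 3) × (Well 2→Well 4) = (-26891, 6708, -20380).
So ∂z/∂x = −n_x/n_z = −1.31948 and ∂z/∂y = −n_y/n_z = 0.32915.
Unit vector along 000° is (sin 0°, cos 0°) = (0.0000, 1.0000).
Slope in that direction = a·(0.0000) + b·(1.0000) = 0.32915.
Apparent dip = arctan|0.32915| = 18.2° (true dip is 53.7°, so apparent ≤ true as expected).

18.2°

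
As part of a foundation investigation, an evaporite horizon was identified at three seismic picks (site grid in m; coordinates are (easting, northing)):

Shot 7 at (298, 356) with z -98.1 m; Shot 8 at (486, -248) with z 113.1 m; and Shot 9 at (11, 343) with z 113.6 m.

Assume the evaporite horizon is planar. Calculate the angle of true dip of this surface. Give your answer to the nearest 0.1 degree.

Let the plane be z = a·E + b·N + c.
Shot 8−Shot 7: 188a − 604b = 211.2;  Shot 9−Shot 7: −287a − 13b = 211.7.
Solving gives a = −0.71176, b = −0.57121.
Gradient magnitude |∇z| = √(a² + b²) = √(0.50660 + 0.32628) = 0.91262.
True dip = arctan(0.91262) = 42.4°, dipping toward NE (azimuth ≈ 051°).

42.4°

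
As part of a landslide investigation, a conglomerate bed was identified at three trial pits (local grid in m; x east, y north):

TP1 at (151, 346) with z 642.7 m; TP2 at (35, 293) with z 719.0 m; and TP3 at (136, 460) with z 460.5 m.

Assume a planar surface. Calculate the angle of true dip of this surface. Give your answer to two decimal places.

Let the plane be z = a·x + b·y + c.
TP2−TP1: −116a − 53b = 76.3;  TP3−TP1: −15a + 114b = −182.2.
Solving gives a = 0.06836, b = −1.58925.
Gradient magnitude |∇z| = √(a² + b²) = √(0.00467 + 2.52572) = 1.59072.
True dip = arctan(1.59072) = 57.84°, dipping toward N (azimuth ≈ 358°).

57.84°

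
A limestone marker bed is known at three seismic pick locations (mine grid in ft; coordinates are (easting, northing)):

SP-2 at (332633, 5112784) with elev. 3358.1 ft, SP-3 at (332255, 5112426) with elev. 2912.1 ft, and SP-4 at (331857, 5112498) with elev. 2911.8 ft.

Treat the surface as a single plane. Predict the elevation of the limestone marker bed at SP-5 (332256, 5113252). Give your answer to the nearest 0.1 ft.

Two edge vectors: SP-2→SP-3 = (-378, -358, -446), SP-2→SP-4 = (-776, -286, -446.3).
Normal n = (SP-2→SP-3) × (SP-2→SP-4) = (32219.4, 177394.6, -169700).
So ∂z/∂E = −n_x/n_z = 0.189860931 and ∂z/∂N = −n_y/n_z = 1.045342369.
Intercept c from SP-2: 3358.1 − 63154.01 − 5344609.74 = −5404405.65.
At (332256, 5113252): z = 63082.4 + 5345099.0 − 5404405.65 = 3775.7 ft.

3775.7 ft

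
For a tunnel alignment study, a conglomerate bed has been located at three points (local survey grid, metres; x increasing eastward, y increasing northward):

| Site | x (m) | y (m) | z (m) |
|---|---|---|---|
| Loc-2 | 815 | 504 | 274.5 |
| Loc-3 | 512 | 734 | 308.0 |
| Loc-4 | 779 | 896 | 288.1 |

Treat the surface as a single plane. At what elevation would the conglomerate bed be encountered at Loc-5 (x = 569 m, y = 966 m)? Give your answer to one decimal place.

Two edge vectors: Loc-2→Loc-3 = (-303, 230, 33.5), Loc-2→Loc-4 = (-36, 392, 13.6).
Normal n = (Loc-2→Loc-3) × (Loc-2→Loc-4) = (-10004, 2914.8, -110496).
So ∂z/∂x = −n_x/n_z = −0.09054 and ∂z/∂y = −n_y/n_z = 0.02638.
Intercept c from Loc-2: 274.5 + 73.79 − 13.30 = 334.99.
At (569, 966): z = −51.5 + 25.5 + 334.99 = 309.0 m.

309.0 m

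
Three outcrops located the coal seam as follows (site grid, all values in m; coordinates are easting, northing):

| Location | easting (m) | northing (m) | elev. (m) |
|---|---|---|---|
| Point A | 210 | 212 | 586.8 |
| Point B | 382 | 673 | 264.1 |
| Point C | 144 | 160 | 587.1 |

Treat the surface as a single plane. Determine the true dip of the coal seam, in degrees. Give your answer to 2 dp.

51.48°

Two edge vectors: Point A→Point B = (172, 461, -322.7), Point A→Point C = (-66, -52, 0.3).
Normal n = (Point A→Point B) × (Point A→Point C) = (-16642.1, 21246.6, 21482).
So ∂z/∂easting = −n_x/n_z = 0.77470 and ∂z/∂northing = −n_y/n_z = −0.98904.
Gradient magnitude |∇z| = √(a² + b²) = √(0.60016 + 0.97820) = 1.25633.
True dip = arctan(1.25633) = 51.48°, dipping toward NW (azimuth ≈ 322°).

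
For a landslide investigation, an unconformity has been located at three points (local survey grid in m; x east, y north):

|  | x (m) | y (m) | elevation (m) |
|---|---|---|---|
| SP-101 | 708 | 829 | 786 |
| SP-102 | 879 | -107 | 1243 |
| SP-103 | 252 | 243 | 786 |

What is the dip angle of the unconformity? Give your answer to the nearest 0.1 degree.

Two edge vectors: SP-101→SP-102 = (171, -936, 457), SP-101→SP-103 = (-456, -586, 0).
Normal n = (SP-101→SP-102) × (SP-101→SP-103) = (267802, -208392, -527022).
So ∂z/∂x = −n_x/n_z = 0.50814 and ∂z/∂y = −n_y/n_z = −0.39541.
Gradient magnitude |∇z| = √(a² + b²) = √(0.25821 + 0.15635) = 0.64386.
True dip = arctan(0.64386) = 32.8°, dipping toward NW (azimuth ≈ 308°).

32.8°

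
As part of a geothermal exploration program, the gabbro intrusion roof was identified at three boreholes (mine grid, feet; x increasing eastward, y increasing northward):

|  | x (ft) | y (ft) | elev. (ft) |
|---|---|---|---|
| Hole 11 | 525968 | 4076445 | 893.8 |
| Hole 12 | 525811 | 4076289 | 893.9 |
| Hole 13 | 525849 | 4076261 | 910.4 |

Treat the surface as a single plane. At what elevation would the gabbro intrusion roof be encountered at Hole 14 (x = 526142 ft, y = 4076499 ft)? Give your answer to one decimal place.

923.6 ft

Let the plane be z = a·x + b·y + c.
Hole 12−Hole 11: −157a − 156b = 0.1;  Hole 13−Hole 11: −119a − 184b = 16.6.
Solving gives a = 0.249050756, b = −0.251288260.
Then c = 893.8 − a·525968 − b·4076445 = 894263.84.
At (526142, 4076499): z = 131036.1 − 1024376.3 + 894263.84 = 923.6 ft.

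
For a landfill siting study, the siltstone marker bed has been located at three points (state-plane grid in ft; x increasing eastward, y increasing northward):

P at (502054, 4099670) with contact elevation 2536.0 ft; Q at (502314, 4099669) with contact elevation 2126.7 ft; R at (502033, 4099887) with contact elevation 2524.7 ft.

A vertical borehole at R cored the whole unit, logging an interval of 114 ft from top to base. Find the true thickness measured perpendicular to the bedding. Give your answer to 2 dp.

Two edge vectors: P→Q = (260, -1, -409.3), P→R = (-21, 217, -11.3).
Normal n = (P→Q) × (P→R) = (88829.4, 11533.3, 56399).
So ∂z/∂x = −n_x/n_z = −1.57502 and ∂z/∂y = −n_y/n_z = −0.20449.
|∇z| = √(a²+b²) = 1.58824, so dip δ = arctan(1.58824) = 57.80°.
True thickness = vertical thickness × cos δ = 114 × cos 57.80° = 60.74 ft.

60.74 ft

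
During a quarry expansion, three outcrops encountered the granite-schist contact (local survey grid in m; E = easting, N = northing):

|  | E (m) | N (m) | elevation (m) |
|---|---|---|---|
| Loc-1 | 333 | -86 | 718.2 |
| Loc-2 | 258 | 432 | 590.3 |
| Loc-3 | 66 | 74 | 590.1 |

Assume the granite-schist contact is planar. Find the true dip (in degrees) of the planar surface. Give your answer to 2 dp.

22.39°

Two edge vectors: Loc-1→Loc-2 = (-75, 518, -127.9), Loc-1→Loc-3 = (-267, 160, -128.1).
Normal n = (Loc-1→Loc-2) × (Loc-1→Loc-3) = (-45891.8, 24541.8, 126306).
So ∂z/∂E = −n_x/n_z = 0.36334 and ∂z/∂N = −n_y/n_z = −0.19430.
Gradient magnitude |∇z| = √(a² + b²) = √(0.13201 + 0.03775) = 0.41203.
True dip = arctan(0.41203) = 22.39°, dipping toward WNW (azimuth ≈ 298°).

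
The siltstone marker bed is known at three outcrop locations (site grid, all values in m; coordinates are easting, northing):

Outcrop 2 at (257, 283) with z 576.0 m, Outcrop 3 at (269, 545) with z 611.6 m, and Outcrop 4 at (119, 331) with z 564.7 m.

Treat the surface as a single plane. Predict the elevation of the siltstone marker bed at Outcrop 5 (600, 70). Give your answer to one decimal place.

591.9 m

Two edge vectors: Outcrop 2→Outcrop 3 = (12, 262, 35.6), Outcrop 2→Outcrop 4 = (-138, 48, -11.3).
Normal n = (Outcrop 2→Outcrop 3) × (Outcrop 2→Outcrop 4) = (-4669.4, -4777.2, 36732).
So ∂z/∂easting = −n_x/n_z = 0.12712 and ∂z/∂northing = −n_y/n_z = 0.13006.
Intercept c from Outcrop 2: 576 − 32.67 − 36.81 = 506.52.
At (600, 70): z = 76.3 + 9.1 + 506.52 = 591.9 m.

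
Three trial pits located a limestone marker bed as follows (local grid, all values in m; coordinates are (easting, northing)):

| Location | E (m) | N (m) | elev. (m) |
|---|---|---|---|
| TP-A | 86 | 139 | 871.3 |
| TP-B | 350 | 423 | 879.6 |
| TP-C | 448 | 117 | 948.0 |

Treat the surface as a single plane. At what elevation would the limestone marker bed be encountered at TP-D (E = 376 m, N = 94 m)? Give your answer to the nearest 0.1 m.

Two edge vectors: TP-A→TP-B = (264, 284, 8.3), TP-A→TP-C = (362, -22, 76.7).
Normal n = (TP-A→TP-B) × (TP-A→TP-C) = (21965.4, -17244.2, -108616).
So ∂z/∂E = −n_x/n_z = 0.20223 and ∂z/∂N = −n_y/n_z = −0.15876.
Intercept c from TP-A: 871.3 − 17.39 + 22.07 = 875.98.
At (376, 94): z = 76.0 − 14.9 + 875.98 = 937.1 m.

937.1 m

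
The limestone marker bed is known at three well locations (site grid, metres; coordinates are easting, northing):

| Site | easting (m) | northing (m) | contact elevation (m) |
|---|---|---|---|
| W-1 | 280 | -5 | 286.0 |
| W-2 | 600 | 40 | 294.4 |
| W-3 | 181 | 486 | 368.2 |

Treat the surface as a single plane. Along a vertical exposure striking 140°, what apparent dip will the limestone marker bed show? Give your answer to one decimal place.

Two edge vectors: W-1→W-2 = (320, 45, 8.4), W-1→W-3 = (-99, 491, 82.2).
Normal n = (W-1→W-2) × (W-1→W-3) = (-425.4, -27135.6, 161575).
So ∂z/∂easting = −n_x/n_z = 0.00263 and ∂z/∂northing = −n_y/n_z = 0.16794.
Unit vector along 140° is (sin 140°, cos 140°) = (0.6428, -0.7660).
Slope in that direction = a·(0.6428) + b·(-0.7660) = −0.12696.
Apparent dip = arctan|0.12696| = 7.2° (true dip is 9.5°, so apparent ≤ true as expected).

7.2°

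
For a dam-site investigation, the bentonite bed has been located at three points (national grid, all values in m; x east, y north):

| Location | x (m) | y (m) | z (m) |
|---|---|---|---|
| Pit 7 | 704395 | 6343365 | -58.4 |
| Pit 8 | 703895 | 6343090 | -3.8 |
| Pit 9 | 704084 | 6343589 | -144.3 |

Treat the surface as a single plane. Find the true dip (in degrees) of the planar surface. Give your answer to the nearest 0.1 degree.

17.2°

Two edge vectors: Pit 7→Pit 8 = (-500, -275, 54.6), Pit 7→Pit 9 = (-311, 224, -85.9).
Normal n = (Pit 7→Pit 8) × (Pit 7→Pit 9) = (11392.1, -59930.6, -197525).
So ∂z/∂x = −n_x/n_z = 0.05767 and ∂z/∂y = −n_y/n_z = −0.30341.
Gradient magnitude |∇z| = √(a² + b²) = √(0.00333 + 0.09206) = 0.30884.
True dip = arctan(0.30884) = 17.2°, dipping toward N (azimuth ≈ 349°).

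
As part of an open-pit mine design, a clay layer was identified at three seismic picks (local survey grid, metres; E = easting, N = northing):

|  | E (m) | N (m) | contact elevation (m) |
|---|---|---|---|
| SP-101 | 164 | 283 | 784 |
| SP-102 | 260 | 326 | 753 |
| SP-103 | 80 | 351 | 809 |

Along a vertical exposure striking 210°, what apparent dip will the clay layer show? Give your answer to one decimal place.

Let the plane be z = a·E + b·N + c.
SP-102−SP-101: 96a + 43b = −31;  SP-103−SP-101: −84a + 68b = 25.
Solving gives a = −0.31391, b = −0.02012.
Unit vector along 210° is (sin 210°, cos 210°) = (-0.5000, -0.8660).
Slope in that direction = a·(-0.5000) + b·(-0.8660) = 0.17438.
Apparent dip = arctan|0.17438| = 9.9° (true dip is 17.5°, so apparent ≤ true as expected).

9.9°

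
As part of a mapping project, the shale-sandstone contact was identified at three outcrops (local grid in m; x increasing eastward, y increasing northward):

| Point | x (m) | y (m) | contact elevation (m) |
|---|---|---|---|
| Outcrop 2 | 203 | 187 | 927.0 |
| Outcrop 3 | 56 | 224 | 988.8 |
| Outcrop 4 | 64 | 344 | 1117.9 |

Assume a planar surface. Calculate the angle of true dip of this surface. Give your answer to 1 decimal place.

Let the plane be z = a·x + b·y + c.
Outcrop 3−Outcrop 2: −147a + 37b = 61.8;  Outcrop 4−Outcrop 2: −139a + 157b = 190.9.
Solving gives a = −0.14715, b = 1.08564.
Gradient magnitude |∇z| = √(a² + b²) = √(0.02165 + 1.17862) = 1.09557.
True dip = arctan(1.09557) = 47.6°, dipping toward S (azimuth ≈ 172°).

47.6°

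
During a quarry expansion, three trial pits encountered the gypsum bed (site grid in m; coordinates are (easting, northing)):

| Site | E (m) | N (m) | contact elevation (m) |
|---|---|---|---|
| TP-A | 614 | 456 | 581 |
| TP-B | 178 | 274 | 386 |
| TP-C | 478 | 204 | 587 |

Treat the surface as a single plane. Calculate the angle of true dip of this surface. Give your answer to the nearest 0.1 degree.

Let the plane be z = a·E + b·N + c.
TP-B−TP-A: −436a − 182b = −195;  TP-C−TP-A: −136a − 252b = 6.
Solving gives a = 0.59013, b = −0.34229.
Gradient magnitude |∇z| = √(a² + b²) = √(0.34826 + 0.11716) = 0.68222.
True dip = arctan(0.68222) = 34.3°, dipping toward WNW (azimuth ≈ 300°).

34.3°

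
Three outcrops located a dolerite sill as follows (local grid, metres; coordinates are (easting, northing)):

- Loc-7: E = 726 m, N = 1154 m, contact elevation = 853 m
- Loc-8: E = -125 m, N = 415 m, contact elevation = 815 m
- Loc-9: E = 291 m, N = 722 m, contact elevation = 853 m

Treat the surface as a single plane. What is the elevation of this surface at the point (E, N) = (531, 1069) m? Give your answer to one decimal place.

Two edge vectors: Loc-7→Loc-8 = (-851, -739, -38), Loc-7→Loc-9 = (-435, -432, 0).
Normal n = (Loc-7→Loc-8) × (Loc-7→Loc-9) = (-16416, 16530, 46167).
So ∂z/∂E = −n_x/n_z = 0.355579 and ∂z/∂N = −n_y/n_z = −0.358048.
Intercept c from Loc-7: 853 − 258.15 + 413.19 = 1008.04.
At (531, 1069): z = 188.8 − 382.8 + 1008.04 = 814.1 m.

814.1 m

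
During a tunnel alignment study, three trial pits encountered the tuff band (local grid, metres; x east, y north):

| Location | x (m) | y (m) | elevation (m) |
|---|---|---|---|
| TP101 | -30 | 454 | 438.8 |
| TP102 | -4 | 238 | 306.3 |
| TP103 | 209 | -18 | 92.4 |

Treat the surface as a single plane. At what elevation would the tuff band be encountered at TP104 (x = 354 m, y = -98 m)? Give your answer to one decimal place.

Two edge vectors: TP101→TP102 = (26, -216, -132.5), TP101→TP103 = (239, -472, -346.4).
Normal n = (TP101→TP102) × (TP101→TP103) = (12282.4, -22661.1, 39352).
So ∂z/∂x = −n_x/n_z = −0.31212 and ∂z/∂y = −n_y/n_z = 0.57586.
Intercept c from TP101: 438.8 − 9.36 − 261.44 = 168.00.
At (354, -98): z = −110.5 − 56.4 + 168.00 = 1.1 m.

1.1 m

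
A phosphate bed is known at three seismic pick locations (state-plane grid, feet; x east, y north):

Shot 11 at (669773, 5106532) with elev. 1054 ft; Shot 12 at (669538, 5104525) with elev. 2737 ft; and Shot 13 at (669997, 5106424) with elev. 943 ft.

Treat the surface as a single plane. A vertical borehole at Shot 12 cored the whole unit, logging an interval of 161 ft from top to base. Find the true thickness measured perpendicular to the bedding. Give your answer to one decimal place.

106.8 ft

Let the plane be z = a·x + b·y + c.
Shot 12−Shot 11: −235a − 2007b = 1683;  Shot 13−Shot 11: 224a − 108b = −111.
Solving gives a = −0.85176, b = −0.73883.
|∇z| = √(a²+b²) = 1.12755, so dip δ = arctan(1.12755) = 48.43°.
True thickness = vertical thickness × cos δ = 161 × cos 48.43° = 106.8 ft.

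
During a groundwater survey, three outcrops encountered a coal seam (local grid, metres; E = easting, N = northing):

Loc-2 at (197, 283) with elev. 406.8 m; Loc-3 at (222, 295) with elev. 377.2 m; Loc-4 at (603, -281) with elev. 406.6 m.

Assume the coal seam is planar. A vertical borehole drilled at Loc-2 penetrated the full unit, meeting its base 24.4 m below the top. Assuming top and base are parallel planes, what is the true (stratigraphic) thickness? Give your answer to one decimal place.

Let the plane be z = a·E + b·N + c.
Loc-3−Loc-2: 25a + 12b = −29.6;  Loc-4−Loc-2: 406a − 564b = −0.2.
Solving gives a = −0.88008, b = −0.63318.
|∇z| = √(a²+b²) = 1.08418, so dip δ = arctan(1.08418) = 47.31°.
True thickness = vertical thickness × cos δ = 24.4 × cos 47.31° = 16.5 m.

16.5 m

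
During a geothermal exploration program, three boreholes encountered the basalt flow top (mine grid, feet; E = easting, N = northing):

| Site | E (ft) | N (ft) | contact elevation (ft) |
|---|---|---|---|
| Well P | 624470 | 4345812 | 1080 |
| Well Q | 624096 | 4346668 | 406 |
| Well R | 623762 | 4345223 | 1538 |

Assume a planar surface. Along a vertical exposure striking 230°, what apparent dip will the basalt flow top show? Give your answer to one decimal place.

Two edge vectors: Well P→Well Q = (-374, 856, -674), Well P→Well R = (-708, -589, 458).
Normal n = (Well P→Well Q) × (Well P→Well R) = (-4938, 648484, 826334).
So ∂z/∂E = −n_x/n_z = 0.00598 and ∂z/∂N = −n_y/n_z = −0.78477.
Unit vector along 230° is (sin 230°, cos 230°) = (-0.7660, -0.6428).
Slope in that direction = a·(-0.7660) + b·(-0.6428) = 0.49986.
Apparent dip = arctan|0.49986| = 26.6° (true dip is 38.1°, so apparent ≤ true as expected).

26.6°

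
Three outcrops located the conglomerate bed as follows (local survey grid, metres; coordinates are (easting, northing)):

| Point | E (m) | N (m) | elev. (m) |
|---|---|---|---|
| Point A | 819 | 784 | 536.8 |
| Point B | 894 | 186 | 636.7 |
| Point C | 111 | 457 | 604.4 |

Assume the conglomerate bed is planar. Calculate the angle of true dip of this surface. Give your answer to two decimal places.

9.65°

Let the plane be z = a·E + b·N + c.
Point B−Point A: 75a − 598b = 99.9;  Point C−Point A: −708a − 327b = 67.6.
Solving gives a = −0.01732, b = −0.16923.
Gradient magnitude |∇z| = √(a² + b²) = √(0.00030 + 0.02864) = 0.17011.
True dip = arctan(0.17011) = 9.65°, dipping toward N (azimuth ≈ 006°).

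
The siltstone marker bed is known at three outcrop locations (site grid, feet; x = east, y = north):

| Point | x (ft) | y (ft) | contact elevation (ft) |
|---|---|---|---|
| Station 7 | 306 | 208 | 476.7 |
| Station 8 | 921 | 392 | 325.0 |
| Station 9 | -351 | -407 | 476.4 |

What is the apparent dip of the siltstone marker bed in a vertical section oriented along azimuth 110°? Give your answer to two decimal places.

25.34°

Let the plane be z = a·x + b·y + c.
Station 8−Station 7: 615a + 184b = −151.7;  Station 9−Station 7: −657a − 615b = −0.3.
Solving gives a = −0.36276, b = 0.38802.
Unit vector along 110° is (sin 110°, cos 110°) = (0.9397, -0.3420).
Slope in that direction = a·(0.9397) + b·(-0.3420) = −0.47359.
Apparent dip = arctan|0.47359| = 25.34° (true dip is 28.0°, so apparent ≤ true as expected).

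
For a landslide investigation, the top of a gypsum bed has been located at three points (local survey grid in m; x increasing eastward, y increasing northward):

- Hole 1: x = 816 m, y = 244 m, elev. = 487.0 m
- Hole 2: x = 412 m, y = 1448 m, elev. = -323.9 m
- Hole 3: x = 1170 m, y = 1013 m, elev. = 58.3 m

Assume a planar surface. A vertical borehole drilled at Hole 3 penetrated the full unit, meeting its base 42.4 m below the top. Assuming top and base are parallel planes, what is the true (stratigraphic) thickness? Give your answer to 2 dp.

Let the plane be z = a·x + b·y + c.
Hole 2−Hole 1: −404a + 1204b = −810.9;  Hole 3−Hole 1: 354a + 769b = −428.7.
Solving gives a = 0.14578, b = −0.62459.
|∇z| = √(a²+b²) = 0.64138, so dip δ = arctan(0.64138) = 32.68°.
True thickness = vertical thickness × cos δ = 42.4 × cos 32.68° = 35.69 m.

35.69 m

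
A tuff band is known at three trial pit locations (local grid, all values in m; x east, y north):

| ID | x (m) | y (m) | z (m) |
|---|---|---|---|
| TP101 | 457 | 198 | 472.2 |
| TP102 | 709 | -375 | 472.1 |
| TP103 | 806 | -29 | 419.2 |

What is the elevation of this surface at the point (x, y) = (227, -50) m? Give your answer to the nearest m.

Two edge vectors: TP101→TP102 = (252, -573, -0.1), TP101→TP103 = (349, -227, -53).
Normal n = (TP101→TP102) × (TP101→TP103) = (30346.3, 13321.1, 142773).
So ∂z/∂x = −n_x/n_z = −0.21255 and ∂z/∂y = −n_y/n_z = −0.09330.
Intercept c from TP101: 472.2 + 97.14 + 18.47 = 587.81.
At (227, -50): z = −48.2 + 4.7 + 587.81 = 544.2 m.

544 m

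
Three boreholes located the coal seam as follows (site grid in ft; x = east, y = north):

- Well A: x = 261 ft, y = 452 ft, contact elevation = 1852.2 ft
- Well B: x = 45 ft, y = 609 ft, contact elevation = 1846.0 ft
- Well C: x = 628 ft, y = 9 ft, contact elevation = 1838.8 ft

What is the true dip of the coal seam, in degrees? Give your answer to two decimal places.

Two edge vectors: Well A→Well B = (-216, 157, -6.2), Well A→Well C = (367, -443, -13.4).
Normal n = (Well A→Well B) × (Well A→Well C) = (-4850.4, -5169.8, 38069).
So ∂z/∂x = −n_x/n_z = 0.12741 and ∂z/∂y = −n_y/n_z = 0.13580.
Gradient magnitude |∇z| = √(a² + b²) = √(0.01623 + 0.01844) = 0.18621.
True dip = arctan(0.18621) = 10.55°, dipping toward SW (azimuth ≈ 223°).

10.55°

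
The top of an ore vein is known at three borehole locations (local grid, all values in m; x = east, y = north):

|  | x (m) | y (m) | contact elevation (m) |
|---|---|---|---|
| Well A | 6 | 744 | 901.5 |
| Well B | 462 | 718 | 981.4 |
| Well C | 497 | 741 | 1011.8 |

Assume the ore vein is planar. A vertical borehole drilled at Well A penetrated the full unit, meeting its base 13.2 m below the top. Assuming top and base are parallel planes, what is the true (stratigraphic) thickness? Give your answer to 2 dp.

9.34 m

Two edge vectors: Well A→Well B = (456, -26, 79.9), Well A→Well C = (491, -3, 110.3).
Normal n = (Well A→Well B) × (Well A→Well C) = (-2628.1, -11065.9, 11398).
So ∂z/∂x = −n_x/n_z = 0.23058 and ∂z/∂y = −n_y/n_z = 0.97086.
|∇z| = √(a²+b²) = 0.99787, so dip δ = arctan(0.99787) = 44.94°.
True thickness = vertical thickness × cos δ = 13.2 × cos 44.94° = 9.34 m.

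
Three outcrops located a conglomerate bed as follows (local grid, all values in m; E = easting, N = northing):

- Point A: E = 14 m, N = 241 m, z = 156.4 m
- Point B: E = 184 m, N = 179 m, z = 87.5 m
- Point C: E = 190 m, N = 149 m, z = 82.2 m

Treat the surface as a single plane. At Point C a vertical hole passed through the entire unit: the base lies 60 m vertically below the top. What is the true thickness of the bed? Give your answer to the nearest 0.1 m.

56.1 m

Two edge vectors: Point A→Point B = (170, -62, -68.9), Point A→Point C = (176, -92, -74.2).
Normal n = (Point A→Point B) × (Point A→Point C) = (-1738.4, 487.6, -4728).
So ∂z/∂E = −n_x/n_z = −0.36768 and ∂z/∂N = −n_y/n_z = 0.10313.
|∇z| = √(a²+b²) = 0.38187, so dip δ = arctan(0.38187) = 20.90°.
True thickness = vertical thickness × cos δ = 60 × cos 20.90° = 56.1 m.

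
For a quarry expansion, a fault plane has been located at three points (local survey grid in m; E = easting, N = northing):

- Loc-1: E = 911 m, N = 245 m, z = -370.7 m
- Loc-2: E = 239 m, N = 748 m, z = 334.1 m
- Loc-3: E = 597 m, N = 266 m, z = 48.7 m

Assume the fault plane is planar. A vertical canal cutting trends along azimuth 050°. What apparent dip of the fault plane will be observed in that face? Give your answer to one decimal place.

Let the plane be z = a·E + b·N + c.
Loc-2−Loc-1: −672a + 503b = 704.8;  Loc-3−Loc-1: −314a + 21b = 419.4.
Solving gives a = −1.36381, b = −0.42084.
Unit vector along 050° is (sin 50°, cos 50°) = (0.7660, 0.6428).
Slope in that direction = a·(0.7660) + b·(0.6428) = −1.31525.
Apparent dip = arctan|1.31525| = 52.8° (true dip is 55.0°, so apparent ≤ true as expected).

52.8°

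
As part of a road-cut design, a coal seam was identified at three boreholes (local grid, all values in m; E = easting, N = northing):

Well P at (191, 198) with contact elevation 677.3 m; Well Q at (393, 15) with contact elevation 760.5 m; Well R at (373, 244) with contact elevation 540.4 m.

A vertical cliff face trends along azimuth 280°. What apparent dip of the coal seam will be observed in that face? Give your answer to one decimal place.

Two edge vectors: Well P→Well Q = (202, -183, 83.2), Well P→Well R = (182, 46, -136.9).
Normal n = (Well P→Well Q) × (Well P→Well R) = (21225.5, 42796.2, 42598).
So ∂z/∂E = −n_x/n_z = −0.49827 and ∂z/∂N = −n_y/n_z = −1.00465.
Unit vector along 280° is (sin 280°, cos 280°) = (-0.9848, 0.1736).
Slope in that direction = a·(-0.9848) + b·(0.1736) = 0.31625.
Apparent dip = arctan|0.31625| = 17.5° (true dip is 48.3°, so apparent ≤ true as expected).

17.5°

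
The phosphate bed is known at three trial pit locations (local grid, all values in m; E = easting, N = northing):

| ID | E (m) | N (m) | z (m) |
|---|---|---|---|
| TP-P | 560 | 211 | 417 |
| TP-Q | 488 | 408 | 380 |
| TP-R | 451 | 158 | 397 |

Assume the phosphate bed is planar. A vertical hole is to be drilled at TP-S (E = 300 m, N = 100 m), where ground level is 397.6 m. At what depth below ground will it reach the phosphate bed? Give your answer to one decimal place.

29.9 m

Two edge vectors: TP-P→TP-Q = (-72, 197, -37), TP-P→TP-R = (-109, -53, -20).
Normal n = (TP-P→TP-Q) × (TP-P→TP-R) = (-5901, 2593, 25289).
So ∂z/∂E = −n_x/n_z = 0.23334 and ∂z/∂N = −n_y/n_z = −0.10253.
Intercept c from TP-P: 417 − 130.67 + 21.63 = 307.96.
At (300, 100): z_contact = 70.00 − 10.25 + 307.96 = 367.71 m.
Depth below ground = 397.6 − 367.71 = 29.9 m.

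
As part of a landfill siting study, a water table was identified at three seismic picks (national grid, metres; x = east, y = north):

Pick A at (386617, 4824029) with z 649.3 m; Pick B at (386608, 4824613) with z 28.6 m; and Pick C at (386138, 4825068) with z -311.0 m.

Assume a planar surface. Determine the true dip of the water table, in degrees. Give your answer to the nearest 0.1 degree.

Let the plane be z = a·x + b·y + c.
Pick B−Pick A: −9a + 584b = −620.7;  Pick C−Pick A: −479a + 1039b = −960.3.
Solving gives a = −0.31101, b = −1.06764.
Gradient magnitude |∇z| = √(a² + b²) = √(0.09673 + 1.13985) = 1.11201.
True dip = arctan(1.11201) = 48.0°, dipping toward NNE (azimuth ≈ 016°).

48.0°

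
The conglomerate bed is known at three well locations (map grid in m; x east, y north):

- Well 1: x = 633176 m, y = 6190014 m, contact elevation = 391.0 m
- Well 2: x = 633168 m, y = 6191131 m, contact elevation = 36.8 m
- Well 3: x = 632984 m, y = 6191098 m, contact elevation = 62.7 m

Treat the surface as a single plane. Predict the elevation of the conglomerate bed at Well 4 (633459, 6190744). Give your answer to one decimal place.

135.4 m

Let the plane be z = a·x + b·y + c.
Well 2−Well 1: −8a + 1117b = −354.2;  Well 3−Well 1: −192a + 1084b = −328.3.
Solving gives a = −0.083782168, b = −0.317699425.
Then c = 391 − a·633176 − b·6190014 = 2020003.74.
At (633459, 6190744): z = −53072.6 − 1966795.8 + 2020003.74 = 135.4 m.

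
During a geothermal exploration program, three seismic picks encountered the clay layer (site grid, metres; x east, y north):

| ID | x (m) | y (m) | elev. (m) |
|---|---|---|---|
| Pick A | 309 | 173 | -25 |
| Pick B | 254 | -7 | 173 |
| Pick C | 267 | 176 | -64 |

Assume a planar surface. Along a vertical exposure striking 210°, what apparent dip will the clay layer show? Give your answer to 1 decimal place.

Two edge vectors: Pick A→Pick B = (-55, -180, 198), Pick A→Pick C = (-42, 3, -39).
Normal n = (Pick A→Pick B) × (Pick A→Pick C) = (6426, -10461, -7725).
So ∂z/∂x = −n_x/n_z = 0.83184 and ∂z/∂y = −n_y/n_z = −1.35417.
Unit vector along 210° is (sin 210°, cos 210°) = (-0.5000, -0.8660).
Slope in that direction = a·(-0.5000) + b·(-0.8660) = 0.75683.
Apparent dip = arctan|0.75683| = 37.1° (true dip is 57.8°, so apparent ≤ true as expected).

37.1°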